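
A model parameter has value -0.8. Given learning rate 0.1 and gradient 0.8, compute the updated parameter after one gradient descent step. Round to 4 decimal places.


w_new = w_old - lr * gradient
= -0.8 - 0.1 * 0.8
= -0.8 - (0.08)
= -0.8800

-0.8800


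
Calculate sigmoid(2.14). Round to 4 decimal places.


sigmoid(z) = 1 / (1 + exp(-z))
exp(-(2.14)) = exp(-2.14) = 0.1177
1 + 0.1177 = 1.1177
1 / 1.1177 = 0.8947

0.8947


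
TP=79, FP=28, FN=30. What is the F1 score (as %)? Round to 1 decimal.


Precision = TP / (TP + FP) = 79 / 107 = 0.7383
Recall = TP / (TP + FN) = 79 / 109 = 0.7248
F1 = 2 * P * R / (P + R)
= 2 * 0.7383 * 0.7248 / (0.7383 + 0.7248)
= 1.0702 / 1.4631
= 0.7315
As percentage: 73.1%

73.1


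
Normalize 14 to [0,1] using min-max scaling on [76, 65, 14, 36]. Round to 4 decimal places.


Min = 14, Max = 76
Range = 76 - 14 = 62
Scaled = (x - min) / (max - min)
= (14 - 14) / 62
= 0 / 62
= 0.0000

0.0000


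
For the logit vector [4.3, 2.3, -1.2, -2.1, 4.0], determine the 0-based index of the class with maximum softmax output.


Softmax is a monotonic transformation, so it preserves the argmax.
We need to find the index of the maximum logit.
Index 0: 4.3
Index 1: 2.3
Index 2: -1.2
Index 3: -2.1
Index 4: 4.0
Maximum logit = 4.3 at index 0

0


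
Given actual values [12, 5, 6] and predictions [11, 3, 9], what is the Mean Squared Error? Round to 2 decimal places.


Differences: [1, 2, -3]
Squared errors: [1, 4, 9]
Sum of squared errors = 14
MSE = 14 / 3 = 4.67

4.67


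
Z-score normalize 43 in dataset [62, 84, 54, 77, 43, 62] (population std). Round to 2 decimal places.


Mean = (62 + 84 + 54 + 77 + 43 + 62) / 6 = 63.6667
Variance = sum((x_i - mean)^2) / n = 186.2222
Std = sqrt(186.2222) = 13.6463
Z = (x - mean) / std
= (43 - 63.6667) / 13.6463
= -20.6667 / 13.6463
= -1.51

-1.51


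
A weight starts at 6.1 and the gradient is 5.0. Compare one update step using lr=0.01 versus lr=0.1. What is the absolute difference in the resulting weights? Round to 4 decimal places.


With lr=0.01: w_new = 6.1 - 0.01 * 5.0 = 6.05
With lr=0.1: w_new = 6.1 - 0.1 * 5.0 = 5.6
Absolute difference = |6.05 - 5.6|
= 0.4500

0.4500


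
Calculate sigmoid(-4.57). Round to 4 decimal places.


sigmoid(z) = 1 / (1 + exp(-z))
exp(-(-4.57)) = exp(4.57) = 96.5441
1 + 96.5441 = 97.5441
1 / 97.5441 = 0.0103

0.0103


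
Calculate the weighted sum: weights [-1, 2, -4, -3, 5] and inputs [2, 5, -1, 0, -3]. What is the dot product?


Element-wise products:
-1 * 2 = -2
2 * 5 = 10
-4 * -1 = 4
-3 * 0 = 0
5 * -3 = -15
Sum = -2 + 10 + 4 + 0 + -15
= -3

-3


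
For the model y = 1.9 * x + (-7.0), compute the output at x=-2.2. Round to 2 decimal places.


y = 1.9 * -2.2 + (-7.0)
= -4.18 + (-7.0)
= -11.18

-11.18


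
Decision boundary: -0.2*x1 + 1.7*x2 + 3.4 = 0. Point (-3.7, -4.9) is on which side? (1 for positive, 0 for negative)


Compute -0.2 * -3.7 + 1.7 * -4.9 + 3.4
= 0.74 + -8.33 + 3.4
= -4.19
Since -4.19 < 0, the point is on the negative side.

0


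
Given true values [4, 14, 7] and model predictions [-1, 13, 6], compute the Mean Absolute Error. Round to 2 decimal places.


Absolute errors: [5, 1, 1]
Sum of absolute errors = 7
MAE = 7 / 3 = 2.33

2.33


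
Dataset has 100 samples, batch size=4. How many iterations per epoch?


Iterations per epoch = dataset_size / batch_size
= 100 / 4
= 25

25


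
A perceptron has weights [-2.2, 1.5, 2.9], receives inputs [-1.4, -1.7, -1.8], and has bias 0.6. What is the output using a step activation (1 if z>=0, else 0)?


z = w . x + b
= -2.2*-1.4 + 1.5*-1.7 + 2.9*-1.8 + 0.6
= 3.08 + -2.55 + -5.22 + 0.6
= -4.69 + 0.6
= -4.09
Since z = -4.09 < 0, output = 0

0


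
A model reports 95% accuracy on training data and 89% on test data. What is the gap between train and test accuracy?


Gap = train_accuracy - test_accuracy
= 95 - 89
= 6%
This moderate gap may indicate mild overfitting.

6


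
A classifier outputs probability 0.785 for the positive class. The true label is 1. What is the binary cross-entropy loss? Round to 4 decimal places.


For y=1: Loss = -log(p)
= -log(0.785)
= -(-0.2421)
= 0.2421

0.2421


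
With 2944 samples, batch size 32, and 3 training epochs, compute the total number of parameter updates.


Iterations per epoch = 2944 / 32 = 92
Total updates = iterations_per_epoch * epochs
= 92 * 3
= 276

276


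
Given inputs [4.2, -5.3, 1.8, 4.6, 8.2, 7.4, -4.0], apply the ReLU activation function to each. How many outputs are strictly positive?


ReLU(x) = max(0, x) for each element:
ReLU(4.2) = 4.2
ReLU(-5.3) = 0
ReLU(1.8) = 1.8
ReLU(4.6) = 4.6
ReLU(8.2) = 8.2
ReLU(7.4) = 7.4
ReLU(-4.0) = 0
Active neurons (>0): 5

5


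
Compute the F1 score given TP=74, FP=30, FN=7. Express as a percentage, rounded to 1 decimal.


Precision = TP / (TP + FP) = 74 / 104 = 0.7115
Recall = TP / (TP + FN) = 74 / 81 = 0.9136
F1 = 2 * P * R / (P + R)
= 2 * 0.7115 * 0.9136 / (0.7115 + 0.9136)
= 1.3001 / 1.6251
= 0.8
As percentage: 80.0%

80.0


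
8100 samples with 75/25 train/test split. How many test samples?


Train samples = 8100 * 75% = 6075
Test samples = 8100 - 6075
= 2025

2025


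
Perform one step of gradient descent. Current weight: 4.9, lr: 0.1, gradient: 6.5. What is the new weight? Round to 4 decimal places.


w_new = w_old - lr * gradient
= 4.9 - 0.1 * 6.5
= 4.9 - (0.65)
= 4.2500

4.2500


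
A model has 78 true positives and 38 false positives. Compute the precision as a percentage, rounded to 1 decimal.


Precision = TP / (TP + FP) * 100
= 78 / (78 + 38)
= 78 / 116
= 0.6724
= 67.2%

67.2


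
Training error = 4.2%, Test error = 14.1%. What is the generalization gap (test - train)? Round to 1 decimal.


Generalization gap = test_error - train_error
= 14.1 - 4.2
= 9.9%
A moderate gap.

9.9


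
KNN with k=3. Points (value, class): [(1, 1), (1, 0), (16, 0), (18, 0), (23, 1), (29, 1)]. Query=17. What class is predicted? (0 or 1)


Distances from query 17:
Point 16 (class 0): distance = 1
Point 18 (class 0): distance = 1
Point 23 (class 1): distance = 6
K=3 nearest neighbors: classes = [0, 0, 1]
Votes for class 1: 1 / 3
Majority vote => class 0

0


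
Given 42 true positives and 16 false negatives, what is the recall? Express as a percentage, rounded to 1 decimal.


Recall = TP / (TP + FN) * 100
= 42 / (42 + 16)
= 42 / 58
= 0.7241
= 72.4%

72.4


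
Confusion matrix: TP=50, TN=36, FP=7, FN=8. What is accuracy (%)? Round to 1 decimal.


Accuracy = (TP + TN) / (TP + TN + FP + FN) * 100
= (50 + 36) / (50 + 36 + 7 + 8)
= 86 / 101
= 0.8515
= 85.1%

85.1


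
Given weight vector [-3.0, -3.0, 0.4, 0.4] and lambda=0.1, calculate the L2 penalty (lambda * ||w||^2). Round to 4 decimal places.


Squaring each weight:
(-3.0)^2 = 9.0
(-3.0)^2 = 9.0
0.4^2 = 0.16
0.4^2 = 0.16
Sum of squares = 18.32
Penalty = 0.1 * 18.32 = 1.8320

1.8320


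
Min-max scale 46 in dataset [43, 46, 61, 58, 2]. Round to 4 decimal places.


Min = 2, Max = 61
Range = 61 - 2 = 59
Scaled = (x - min) / (max - min)
= (46 - 2) / 59
= 44 / 59
= 0.7458

0.7458


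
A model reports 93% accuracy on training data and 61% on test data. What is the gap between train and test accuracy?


Gap = train_accuracy - test_accuracy
= 93 - 61
= 32%
This large gap strongly indicates overfitting.

32


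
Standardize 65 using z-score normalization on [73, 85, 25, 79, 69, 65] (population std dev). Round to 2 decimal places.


Mean = (73 + 85 + 25 + 79 + 69 + 65) / 6 = 66.0
Variance = sum((x_i - mean)^2) / n = 378.3333
Std = sqrt(378.3333) = 19.4508
Z = (x - mean) / std
= (65 - 66.0) / 19.4508
= -1.0 / 19.4508
= -0.05

-0.05


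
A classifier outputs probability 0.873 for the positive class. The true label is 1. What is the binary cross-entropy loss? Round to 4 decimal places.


For y=1: Loss = -log(p)
= -log(0.873)
= -(-0.1358)
= 0.1358

0.1358


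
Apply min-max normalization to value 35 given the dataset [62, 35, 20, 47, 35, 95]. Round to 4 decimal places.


Min = 20, Max = 95
Range = 95 - 20 = 75
Scaled = (x - min) / (max - min)
= (35 - 20) / 75
= 15 / 75
= 0.2000

0.2000


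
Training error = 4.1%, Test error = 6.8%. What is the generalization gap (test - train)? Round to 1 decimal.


Generalization gap = test_error - train_error
= 6.8 - 4.1
= 2.7%
A moderate gap.

2.7


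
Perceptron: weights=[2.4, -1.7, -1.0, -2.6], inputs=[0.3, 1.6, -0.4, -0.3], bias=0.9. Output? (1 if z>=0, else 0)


z = w . x + b
= 2.4*0.3 + -1.7*1.6 + -1.0*-0.4 + -2.6*-0.3 + 0.9
= 0.72 + -2.72 + 0.4 + 0.78 + 0.9
= -0.82 + 0.9
= 0.08
Since z = 0.08 >= 0, output = 1

1


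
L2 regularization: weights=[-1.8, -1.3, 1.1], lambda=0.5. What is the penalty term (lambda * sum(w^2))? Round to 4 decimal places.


Squaring each weight:
(-1.8)^2 = 3.24
(-1.3)^2 = 1.69
1.1^2 = 1.21
Sum of squares = 6.14
Penalty = 0.5 * 6.14 = 3.0700

3.0700


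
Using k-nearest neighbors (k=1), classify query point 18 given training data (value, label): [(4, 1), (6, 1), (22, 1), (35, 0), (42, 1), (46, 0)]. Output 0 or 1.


Distances from query 18:
Point 22 (class 1): distance = 4
K=1 nearest neighbors: classes = [1]
Votes for class 1: 1 / 1
Majority vote => class 1

1


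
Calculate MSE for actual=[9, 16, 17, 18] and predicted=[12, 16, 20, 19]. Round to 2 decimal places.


Differences: [-3, 0, -3, -1]
Squared errors: [9, 0, 9, 1]
Sum of squared errors = 19
MSE = 19 / 4 = 4.75

4.75


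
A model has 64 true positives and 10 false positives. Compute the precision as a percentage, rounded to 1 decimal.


Precision = TP / (TP + FP) * 100
= 64 / (64 + 10)
= 64 / 74
= 0.8649
= 86.5%

86.5


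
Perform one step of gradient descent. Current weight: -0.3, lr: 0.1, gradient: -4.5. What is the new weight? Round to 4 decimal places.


w_new = w_old - lr * gradient
= -0.3 - 0.1 * -4.5
= -0.3 - (-0.45)
= 0.1500

0.1500


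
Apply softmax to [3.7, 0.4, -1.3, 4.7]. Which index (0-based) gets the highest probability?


Softmax is a monotonic transformation, so it preserves the argmax.
We need to find the index of the maximum logit.
Index 0: 3.7
Index 1: 0.4
Index 2: -1.3
Index 3: 4.7
Maximum logit = 4.7 at index 3

3


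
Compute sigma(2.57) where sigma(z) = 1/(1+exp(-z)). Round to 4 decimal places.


sigmoid(z) = 1 / (1 + exp(-z))
exp(-(2.57)) = exp(-2.57) = 0.0765
1 + 0.0765 = 1.0765
1 / 1.0765 = 0.9289

0.9289


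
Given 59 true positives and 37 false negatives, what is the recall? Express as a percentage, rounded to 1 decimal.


Recall = TP / (TP + FN) * 100
= 59 / (59 + 37)
= 59 / 96
= 0.6146
= 61.5%

61.5


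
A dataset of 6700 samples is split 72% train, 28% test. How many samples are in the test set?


Train samples = 6700 * 72% = 4824
Test samples = 6700 - 4824
= 1876

1876


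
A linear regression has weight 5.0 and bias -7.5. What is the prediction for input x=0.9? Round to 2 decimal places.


y = 5.0 * 0.9 + (-7.5)
= 4.5 + (-7.5)
= -3.00

-3.00


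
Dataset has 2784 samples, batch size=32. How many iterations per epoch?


Iterations per epoch = dataset_size / batch_size
= 2784 / 32
= 87

87


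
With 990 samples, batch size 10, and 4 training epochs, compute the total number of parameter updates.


Iterations per epoch = 990 / 10 = 99
Total updates = iterations_per_epoch * epochs
= 99 * 4
= 396

396


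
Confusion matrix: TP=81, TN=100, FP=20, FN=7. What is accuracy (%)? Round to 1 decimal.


Accuracy = (TP + TN) / (TP + TN + FP + FN) * 100
= (81 + 100) / (81 + 100 + 20 + 7)
= 181 / 208
= 0.8702
= 87.0%

87.0


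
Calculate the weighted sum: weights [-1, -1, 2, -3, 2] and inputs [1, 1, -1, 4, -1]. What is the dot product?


Element-wise products:
-1 * 1 = -1
-1 * 1 = -1
2 * -1 = -2
-3 * 4 = -12
2 * -1 = -2
Sum = -1 + -1 + -2 + -12 + -2
= -18

-18


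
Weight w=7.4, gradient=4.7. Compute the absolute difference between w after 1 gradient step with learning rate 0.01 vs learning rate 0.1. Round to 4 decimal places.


With lr=0.01: w_new = 7.4 - 0.01 * 4.7 = 7.353
With lr=0.1: w_new = 7.4 - 0.1 * 4.7 = 6.93
Absolute difference = |7.353 - 6.93|
= 0.4230

0.4230


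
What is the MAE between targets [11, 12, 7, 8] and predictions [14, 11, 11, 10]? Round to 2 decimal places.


Absolute errors: [3, 1, 4, 2]
Sum of absolute errors = 10
MAE = 10 / 4 = 2.50

2.50


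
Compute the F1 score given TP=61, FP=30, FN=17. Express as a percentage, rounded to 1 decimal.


Precision = TP / (TP + FP) = 61 / 91 = 0.6703
Recall = TP / (TP + FN) = 61 / 78 = 0.7821
F1 = 2 * P * R / (P + R)
= 2 * 0.6703 * 0.7821 / (0.6703 + 0.7821)
= 1.0485 / 1.4524
= 0.7219
As percentage: 72.2%

72.2


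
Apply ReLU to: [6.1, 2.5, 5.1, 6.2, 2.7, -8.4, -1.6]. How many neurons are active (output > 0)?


ReLU(x) = max(0, x) for each element:
ReLU(6.1) = 6.1
ReLU(2.5) = 2.5
ReLU(5.1) = 5.1
ReLU(6.2) = 6.2
ReLU(2.7) = 2.7
ReLU(-8.4) = 0
ReLU(-1.6) = 0
Active neurons (>0): 5

5


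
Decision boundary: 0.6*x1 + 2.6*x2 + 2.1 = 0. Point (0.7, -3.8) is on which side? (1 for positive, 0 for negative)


Compute 0.6 * 0.7 + 2.6 * -3.8 + 2.1
= 0.42 + -9.88 + 2.1
= -7.36
Since -7.36 < 0, the point is on the negative side.

0


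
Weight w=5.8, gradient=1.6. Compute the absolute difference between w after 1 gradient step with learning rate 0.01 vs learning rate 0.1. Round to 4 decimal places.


With lr=0.01: w_new = 5.8 - 0.01 * 1.6 = 5.784
With lr=0.1: w_new = 5.8 - 0.1 * 1.6 = 5.64
Absolute difference = |5.784 - 5.64|
= 0.1440

0.1440


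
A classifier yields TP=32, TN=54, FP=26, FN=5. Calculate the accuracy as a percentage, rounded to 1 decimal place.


Accuracy = (TP + TN) / (TP + TN + FP + FN) * 100
= (32 + 54) / (32 + 54 + 26 + 5)
= 86 / 117
= 0.735
= 73.5%

73.5


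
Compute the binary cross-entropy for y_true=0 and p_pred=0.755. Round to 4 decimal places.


For y=0: Loss = -log(1-p)
= -log(1 - 0.755)
= -log(0.245)
= -(-1.4065)
= 1.4065

1.4065


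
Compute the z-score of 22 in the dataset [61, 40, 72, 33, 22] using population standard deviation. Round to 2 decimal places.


Mean = (61 + 40 + 72 + 33 + 22) / 5 = 45.6
Variance = sum((x_i - mean)^2) / n = 336.24
Std = sqrt(336.24) = 18.3368
Z = (x - mean) / std
= (22 - 45.6) / 18.3368
= -23.6 / 18.3368
= -1.29

-1.29


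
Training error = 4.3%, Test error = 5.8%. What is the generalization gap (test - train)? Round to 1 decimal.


Generalization gap = test_error - train_error
= 5.8 - 4.3
= 1.5%
A small gap suggests good generalization.

1.5


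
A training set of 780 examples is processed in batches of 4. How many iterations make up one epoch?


Iterations per epoch = dataset_size / batch_size
= 780 / 4
= 195

195


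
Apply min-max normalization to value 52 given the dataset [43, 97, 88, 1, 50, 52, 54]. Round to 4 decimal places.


Min = 1, Max = 97
Range = 97 - 1 = 96
Scaled = (x - min) / (max - min)
= (52 - 1) / 96
= 51 / 96
= 0.5313

0.5313


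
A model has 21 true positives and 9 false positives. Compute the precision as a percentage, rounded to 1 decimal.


Precision = TP / (TP + FP) * 100
= 21 / (21 + 9)
= 21 / 30
= 0.7
= 70.0%

70.0


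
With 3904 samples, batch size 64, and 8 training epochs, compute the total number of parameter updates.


Iterations per epoch = 3904 / 64 = 61
Total updates = iterations_per_epoch * epochs
= 61 * 8
= 488

488


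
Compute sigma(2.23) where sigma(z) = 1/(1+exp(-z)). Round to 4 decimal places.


sigmoid(z) = 1 / (1 + exp(-z))
exp(-(2.23)) = exp(-2.23) = 0.1075
1 + 0.1075 = 1.1075
1 / 1.1075 = 0.9029

0.9029


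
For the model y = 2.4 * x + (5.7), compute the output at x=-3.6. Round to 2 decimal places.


y = 2.4 * -3.6 + (5.7)
= -8.64 + (5.7)
= -2.94

-2.94


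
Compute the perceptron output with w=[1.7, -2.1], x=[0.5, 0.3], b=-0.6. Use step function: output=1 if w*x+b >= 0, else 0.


z = w . x + b
= 1.7*0.5 + -2.1*0.3 + -0.6
= 0.85 + -0.63 + -0.6
= 0.22 + -0.6
= -0.38
Since z = -0.38 < 0, output = 0

0


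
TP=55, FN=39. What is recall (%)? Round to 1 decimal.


Recall = TP / (TP + FN) * 100
= 55 / (55 + 39)
= 55 / 94
= 0.5851
= 58.5%

58.5


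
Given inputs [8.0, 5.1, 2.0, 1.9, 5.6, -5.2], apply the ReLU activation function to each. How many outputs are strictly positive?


ReLU(x) = max(0, x) for each element:
ReLU(8.0) = 8.0
ReLU(5.1) = 5.1
ReLU(2.0) = 2.0
ReLU(1.9) = 1.9
ReLU(5.6) = 5.6
ReLU(-5.2) = 0
Active neurons (>0): 5

5


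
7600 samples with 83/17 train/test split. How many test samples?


Train samples = 7600 * 83% = 6308
Test samples = 7600 - 6308
= 1292

1292


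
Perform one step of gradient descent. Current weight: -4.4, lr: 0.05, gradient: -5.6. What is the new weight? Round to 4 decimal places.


w_new = w_old - lr * gradient
= -4.4 - 0.05 * -5.6
= -4.4 - (-0.28)
= -4.1200

-4.1200


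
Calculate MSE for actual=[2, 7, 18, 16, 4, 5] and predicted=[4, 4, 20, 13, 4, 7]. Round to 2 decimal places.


Differences: [-2, 3, -2, 3, 0, -2]
Squared errors: [4, 9, 4, 9, 0, 4]
Sum of squared errors = 30
MSE = 30 / 6 = 5.00

5.00


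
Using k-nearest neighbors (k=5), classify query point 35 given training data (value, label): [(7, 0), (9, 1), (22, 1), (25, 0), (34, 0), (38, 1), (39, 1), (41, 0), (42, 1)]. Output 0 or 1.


Distances from query 35:
Point 34 (class 0): distance = 1
Point 38 (class 1): distance = 3
Point 39 (class 1): distance = 4
Point 41 (class 0): distance = 6
Point 42 (class 1): distance = 7
K=5 nearest neighbors: classes = [0, 1, 1, 0, 1]
Votes for class 1: 3 / 5
Majority vote => class 1

1


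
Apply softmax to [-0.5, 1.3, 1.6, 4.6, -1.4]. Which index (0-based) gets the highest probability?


Softmax is a monotonic transformation, so it preserves the argmax.
We need to find the index of the maximum logit.
Index 0: -0.5
Index 1: 1.3
Index 2: 1.6
Index 3: 4.6
Index 4: -1.4
Maximum logit = 4.6 at index 3

3


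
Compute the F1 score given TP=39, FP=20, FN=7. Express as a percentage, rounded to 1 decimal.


Precision = TP / (TP + FP) = 39 / 59 = 0.661
Recall = TP / (TP + FN) = 39 / 46 = 0.8478
F1 = 2 * P * R / (P + R)
= 2 * 0.661 * 0.8478 / (0.661 + 0.8478)
= 1.1209 / 1.5088
= 0.7429
As percentage: 74.3%

74.3


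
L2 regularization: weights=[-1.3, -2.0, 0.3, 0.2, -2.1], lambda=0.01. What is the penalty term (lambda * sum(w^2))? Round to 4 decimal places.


Squaring each weight:
(-1.3)^2 = 1.69
(-2.0)^2 = 4.0
0.3^2 = 0.09
0.2^2 = 0.04
(-2.1)^2 = 4.41
Sum of squares = 10.23
Penalty = 0.01 * 10.23 = 0.1023

0.1023


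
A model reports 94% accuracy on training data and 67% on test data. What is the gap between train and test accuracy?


Gap = train_accuracy - test_accuracy
= 94 - 67
= 27%
This large gap strongly indicates overfitting.

27


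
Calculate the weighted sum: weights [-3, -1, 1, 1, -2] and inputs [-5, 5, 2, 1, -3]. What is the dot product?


Element-wise products:
-3 * -5 = 15
-1 * 5 = -5
1 * 2 = 2
1 * 1 = 1
-2 * -3 = 6
Sum = 15 + -5 + 2 + 1 + 6
= 19

19


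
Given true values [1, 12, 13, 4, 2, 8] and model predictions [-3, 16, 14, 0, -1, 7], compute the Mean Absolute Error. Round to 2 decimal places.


Absolute errors: [4, 4, 1, 4, 3, 1]
Sum of absolute errors = 17
MAE = 17 / 6 = 2.83

2.83


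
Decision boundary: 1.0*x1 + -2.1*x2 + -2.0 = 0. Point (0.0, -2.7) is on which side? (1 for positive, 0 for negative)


Compute 1.0 * 0.0 + -2.1 * -2.7 + -2.0
= 0.0 + 5.67 + -2.0
= 3.67
Since 3.67 >= 0, the point is on the positive side.

1


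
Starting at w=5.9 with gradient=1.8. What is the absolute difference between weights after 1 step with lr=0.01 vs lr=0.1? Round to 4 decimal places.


With lr=0.01: w_new = 5.9 - 0.01 * 1.8 = 5.882
With lr=0.1: w_new = 5.9 - 0.1 * 1.8 = 5.72
Absolute difference = |5.882 - 5.72|
= 0.1620

0.1620


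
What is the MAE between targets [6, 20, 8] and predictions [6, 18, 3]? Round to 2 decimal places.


Absolute errors: [0, 2, 5]
Sum of absolute errors = 7
MAE = 7 / 3 = 2.33

2.33


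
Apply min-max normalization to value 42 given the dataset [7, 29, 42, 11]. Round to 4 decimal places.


Min = 7, Max = 42
Range = 42 - 7 = 35
Scaled = (x - min) / (max - min)
= (42 - 7) / 35
= 35 / 35
= 1.0000

1.0000


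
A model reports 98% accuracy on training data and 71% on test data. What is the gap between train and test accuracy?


Gap = train_accuracy - test_accuracy
= 98 - 71
= 27%
This large gap strongly indicates overfitting.

27


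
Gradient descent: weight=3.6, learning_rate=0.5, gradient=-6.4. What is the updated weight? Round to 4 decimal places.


w_new = w_old - lr * gradient
= 3.6 - 0.5 * -6.4
= 3.6 - (-3.2)
= 6.8000

6.8000


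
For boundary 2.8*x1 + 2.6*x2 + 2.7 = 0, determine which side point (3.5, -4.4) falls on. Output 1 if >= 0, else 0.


Compute 2.8 * 3.5 + 2.6 * -4.4 + 2.7
= 9.8 + -11.44 + 2.7
= 1.06
Since 1.06 >= 0, the point is on the positive side.

1


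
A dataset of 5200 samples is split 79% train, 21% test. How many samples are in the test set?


Train samples = 5200 * 79% = 4108
Test samples = 5200 - 4108
= 1092

1092


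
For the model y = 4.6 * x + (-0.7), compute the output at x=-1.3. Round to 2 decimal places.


y = 4.6 * -1.3 + (-0.7)
= -5.98 + (-0.7)
= -6.68

-6.68


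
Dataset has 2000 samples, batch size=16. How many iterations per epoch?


Iterations per epoch = dataset_size / batch_size
= 2000 / 16
= 125

125


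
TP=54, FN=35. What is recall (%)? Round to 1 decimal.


Recall = TP / (TP + FN) * 100
= 54 / (54 + 35)
= 54 / 89
= 0.6067
= 60.7%

60.7


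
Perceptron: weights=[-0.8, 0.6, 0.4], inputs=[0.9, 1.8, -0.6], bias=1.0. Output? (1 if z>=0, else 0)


z = w . x + b
= -0.8*0.9 + 0.6*1.8 + 0.4*-0.6 + 1.0
= -0.72 + 1.08 + -0.24 + 1.0
= 0.12 + 1.0
= 1.12
Since z = 1.12 >= 0, output = 1

1


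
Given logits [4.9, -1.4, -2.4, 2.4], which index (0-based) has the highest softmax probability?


Softmax is a monotonic transformation, so it preserves the argmax.
We need to find the index of the maximum logit.
Index 0: 4.9
Index 1: -1.4
Index 2: -2.4
Index 3: 2.4
Maximum logit = 4.9 at index 0

0


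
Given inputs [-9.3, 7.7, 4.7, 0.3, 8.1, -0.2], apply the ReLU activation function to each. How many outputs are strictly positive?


ReLU(x) = max(0, x) for each element:
ReLU(-9.3) = 0
ReLU(7.7) = 7.7
ReLU(4.7) = 4.7
ReLU(0.3) = 0.3
ReLU(8.1) = 8.1
ReLU(-0.2) = 0
Active neurons (>0): 4

4


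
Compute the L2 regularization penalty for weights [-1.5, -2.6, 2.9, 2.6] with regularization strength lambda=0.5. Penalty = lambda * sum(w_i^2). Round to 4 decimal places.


Squaring each weight:
(-1.5)^2 = 2.25
(-2.6)^2 = 6.76
2.9^2 = 8.41
2.6^2 = 6.76
Sum of squares = 24.18
Penalty = 0.5 * 24.18 = 12.0900

12.0900


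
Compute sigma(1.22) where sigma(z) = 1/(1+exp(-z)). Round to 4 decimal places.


sigmoid(z) = 1 / (1 + exp(-z))
exp(-(1.22)) = exp(-1.22) = 0.2952
1 + 0.2952 = 1.2952
1 / 1.2952 = 0.7721

0.7721


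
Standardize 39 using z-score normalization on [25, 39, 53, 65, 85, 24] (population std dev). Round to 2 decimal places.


Mean = (25 + 39 + 53 + 65 + 85 + 24) / 6 = 48.5
Variance = sum((x_i - mean)^2) / n = 477.9167
Std = sqrt(477.9167) = 21.8613
Z = (x - mean) / std
= (39 - 48.5) / 21.8613
= -9.5 / 21.8613
= -0.43

-0.43


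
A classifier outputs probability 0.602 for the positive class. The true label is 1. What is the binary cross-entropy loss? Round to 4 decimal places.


For y=1: Loss = -log(p)
= -log(0.602)
= -(-0.5075)
= 0.5075

0.5075


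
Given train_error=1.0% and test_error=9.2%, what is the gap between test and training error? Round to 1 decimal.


Generalization gap = test_error - train_error
= 9.2 - 1.0
= 8.2%
A moderate gap.

8.2


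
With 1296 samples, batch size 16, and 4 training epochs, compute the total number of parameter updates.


Iterations per epoch = 1296 / 16 = 81
Total updates = iterations_per_epoch * epochs
= 81 * 4
= 324

324


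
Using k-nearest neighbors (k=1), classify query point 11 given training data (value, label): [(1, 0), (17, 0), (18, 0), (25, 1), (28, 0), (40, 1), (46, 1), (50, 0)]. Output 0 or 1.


Distances from query 11:
Point 17 (class 0): distance = 6
K=1 nearest neighbors: classes = [0]
Votes for class 1: 0 / 1
Majority vote => class 0

0


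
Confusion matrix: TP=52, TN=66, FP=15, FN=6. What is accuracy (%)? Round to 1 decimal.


Accuracy = (TP + TN) / (TP + TN + FP + FN) * 100
= (52 + 66) / (52 + 66 + 15 + 6)
= 118 / 139
= 0.8489
= 84.9%

84.9


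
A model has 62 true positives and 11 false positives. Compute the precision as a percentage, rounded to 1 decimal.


Precision = TP / (TP + FP) * 100
= 62 / (62 + 11)
= 62 / 73
= 0.8493
= 84.9%

84.9


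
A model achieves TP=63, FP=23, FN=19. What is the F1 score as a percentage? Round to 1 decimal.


Precision = TP / (TP + FP) = 63 / 86 = 0.7326
Recall = TP / (TP + FN) = 63 / 82 = 0.7683
F1 = 2 * P * R / (P + R)
= 2 * 0.7326 * 0.7683 / (0.7326 + 0.7683)
= 1.1256 / 1.5009
= 0.75
As percentage: 75.0%

75.0


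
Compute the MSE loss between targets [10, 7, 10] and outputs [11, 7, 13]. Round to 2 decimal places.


Differences: [-1, 0, -3]
Squared errors: [1, 0, 9]
Sum of squared errors = 10
MSE = 10 / 3 = 3.33

3.33


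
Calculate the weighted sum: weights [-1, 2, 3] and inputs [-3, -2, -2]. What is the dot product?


Element-wise products:
-1 * -3 = 3
2 * -2 = -4
3 * -2 = -6
Sum = 3 + -4 + -6
= -7

-7


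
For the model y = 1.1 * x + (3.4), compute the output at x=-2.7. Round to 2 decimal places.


y = 1.1 * -2.7 + (3.4)
= -2.97 + (3.4)
= 0.43

0.43


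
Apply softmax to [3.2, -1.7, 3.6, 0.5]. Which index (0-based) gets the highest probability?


Softmax is a monotonic transformation, so it preserves the argmax.
We need to find the index of the maximum logit.
Index 0: 3.2
Index 1: -1.7
Index 2: 3.6
Index 3: 0.5
Maximum logit = 3.6 at index 2

2


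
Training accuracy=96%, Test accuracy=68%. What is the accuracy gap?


Gap = train_accuracy - test_accuracy
= 96 - 68
= 28%
This large gap strongly indicates overfitting.

28


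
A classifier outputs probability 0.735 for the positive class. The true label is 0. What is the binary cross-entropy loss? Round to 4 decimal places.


For y=0: Loss = -log(1-p)
= -log(1 - 0.735)
= -log(0.265)
= -(-1.328)
= 1.3280

1.3280


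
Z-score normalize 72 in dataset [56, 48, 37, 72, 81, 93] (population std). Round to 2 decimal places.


Mean = (56 + 48 + 37 + 72 + 81 + 93) / 6 = 64.5
Variance = sum((x_i - mean)^2) / n = 373.5833
Std = sqrt(373.5833) = 19.3283
Z = (x - mean) / std
= (72 - 64.5) / 19.3283
= 7.5 / 19.3283
= 0.39

0.39


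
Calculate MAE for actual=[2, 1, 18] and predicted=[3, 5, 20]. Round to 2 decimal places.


Absolute errors: [1, 4, 2]
Sum of absolute errors = 7
MAE = 7 / 3 = 2.33

2.33


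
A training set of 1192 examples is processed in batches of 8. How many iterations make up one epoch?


Iterations per epoch = dataset_size / batch_size
= 1192 / 8
= 149

149


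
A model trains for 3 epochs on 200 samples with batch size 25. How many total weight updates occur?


Iterations per epoch = 200 / 25 = 8
Total updates = iterations_per_epoch * epochs
= 8 * 3
= 24

24


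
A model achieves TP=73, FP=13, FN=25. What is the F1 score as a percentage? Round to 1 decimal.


Precision = TP / (TP + FP) = 73 / 86 = 0.8488
Recall = TP / (TP + FN) = 73 / 98 = 0.7449
F1 = 2 * P * R / (P + R)
= 2 * 0.8488 * 0.7449 / (0.8488 + 0.7449)
= 1.2646 / 1.5937
= 0.7935
As percentage: 79.3%

79.3


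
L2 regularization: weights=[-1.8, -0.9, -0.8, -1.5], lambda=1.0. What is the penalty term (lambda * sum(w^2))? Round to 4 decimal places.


Squaring each weight:
(-1.8)^2 = 3.24
(-0.9)^2 = 0.81
(-0.8)^2 = 0.64
(-1.5)^2 = 2.25
Sum of squares = 6.94
Penalty = 1.0 * 6.94 = 6.9400

6.9400


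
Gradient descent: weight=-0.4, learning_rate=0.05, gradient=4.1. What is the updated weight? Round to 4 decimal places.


w_new = w_old - lr * gradient
= -0.4 - 0.05 * 4.1
= -0.4 - (0.205)
= -0.6050

-0.6050


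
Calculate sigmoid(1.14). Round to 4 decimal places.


sigmoid(z) = 1 / (1 + exp(-z))
exp(-(1.14)) = exp(-1.14) = 0.3198
1 + 0.3198 = 1.3198
1 / 1.3198 = 0.7577

0.7577


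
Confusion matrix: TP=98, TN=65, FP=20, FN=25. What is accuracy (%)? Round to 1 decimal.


Accuracy = (TP + TN) / (TP + TN + FP + FN) * 100
= (98 + 65) / (98 + 65 + 20 + 25)
= 163 / 208
= 0.7837
= 78.4%

78.4


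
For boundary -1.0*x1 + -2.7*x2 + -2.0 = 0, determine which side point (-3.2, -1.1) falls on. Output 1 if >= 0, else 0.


Compute -1.0 * -3.2 + -2.7 * -1.1 + -2.0
= 3.2 + 2.97 + -2.0
= 4.17
Since 4.17 >= 0, the point is on the positive side.

1


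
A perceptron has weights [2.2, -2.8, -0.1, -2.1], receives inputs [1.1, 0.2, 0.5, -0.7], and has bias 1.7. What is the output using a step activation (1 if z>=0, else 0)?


z = w . x + b
= 2.2*1.1 + -2.8*0.2 + -0.1*0.5 + -2.1*-0.7 + 1.7
= 2.42 + -0.56 + -0.05 + 1.47 + 1.7
= 3.28 + 1.7
= 4.98
Since z = 4.98 >= 0, output = 1

1


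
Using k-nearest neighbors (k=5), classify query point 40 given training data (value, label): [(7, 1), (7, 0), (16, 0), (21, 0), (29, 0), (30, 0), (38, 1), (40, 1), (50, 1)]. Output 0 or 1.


Distances from query 40:
Point 40 (class 1): distance = 0
Point 38 (class 1): distance = 2
Point 30 (class 0): distance = 10
Point 50 (class 1): distance = 10
Point 29 (class 0): distance = 11
K=5 nearest neighbors: classes = [1, 1, 0, 1, 0]
Votes for class 1: 3 / 5
Majority vote => class 1

1


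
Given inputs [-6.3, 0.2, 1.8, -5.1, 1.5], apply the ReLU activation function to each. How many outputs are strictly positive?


ReLU(x) = max(0, x) for each element:
ReLU(-6.3) = 0
ReLU(0.2) = 0.2
ReLU(1.8) = 1.8
ReLU(-5.1) = 0
ReLU(1.5) = 1.5
Active neurons (>0): 3

3


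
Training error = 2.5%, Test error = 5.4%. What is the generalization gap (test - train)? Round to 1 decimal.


Generalization gap = test_error - train_error
= 5.4 - 2.5
= 2.9%
A moderate gap.

2.9


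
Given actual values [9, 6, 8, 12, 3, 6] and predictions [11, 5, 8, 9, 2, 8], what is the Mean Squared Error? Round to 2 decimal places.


Differences: [-2, 1, 0, 3, 1, -2]
Squared errors: [4, 1, 0, 9, 1, 4]
Sum of squared errors = 19
MSE = 19 / 6 = 3.17

3.17


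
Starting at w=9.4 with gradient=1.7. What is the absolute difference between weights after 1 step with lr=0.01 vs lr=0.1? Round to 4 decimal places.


With lr=0.01: w_new = 9.4 - 0.01 * 1.7 = 9.383
With lr=0.1: w_new = 9.4 - 0.1 * 1.7 = 9.23
Absolute difference = |9.383 - 9.23|
= 0.1530

0.1530


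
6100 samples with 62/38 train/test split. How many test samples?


Train samples = 6100 * 62% = 3782
Test samples = 6100 - 3782
= 2318

2318


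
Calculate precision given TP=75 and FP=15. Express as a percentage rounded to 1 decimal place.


Precision = TP / (TP + FP) * 100
= 75 / (75 + 15)
= 75 / 90
= 0.8333
= 83.3%

83.3


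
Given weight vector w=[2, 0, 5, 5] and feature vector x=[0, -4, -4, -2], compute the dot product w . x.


Element-wise products:
2 * 0 = 0
0 * -4 = 0
5 * -4 = -20
5 * -2 = -10
Sum = 0 + 0 + -20 + -10
= -30

-30


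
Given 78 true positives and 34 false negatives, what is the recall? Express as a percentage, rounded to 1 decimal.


Recall = TP / (TP + FN) * 100
= 78 / (78 + 34)
= 78 / 112
= 0.6964
= 69.6%

69.6


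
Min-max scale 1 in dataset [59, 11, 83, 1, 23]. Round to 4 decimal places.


Min = 1, Max = 83
Range = 83 - 1 = 82
Scaled = (x - min) / (max - min)
= (1 - 1) / 82
= 0 / 82
= 0.0000

0.0000


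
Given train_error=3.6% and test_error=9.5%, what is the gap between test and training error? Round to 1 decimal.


Generalization gap = test_error - train_error
= 9.5 - 3.6
= 5.9%
A moderate gap.

5.9


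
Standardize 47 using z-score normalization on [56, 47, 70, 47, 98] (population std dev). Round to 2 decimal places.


Mean = (56 + 47 + 70 + 47 + 98) / 5 = 63.6
Variance = sum((x_i - mean)^2) / n = 366.64
Std = sqrt(366.64) = 19.1478
Z = (x - mean) / std
= (47 - 63.6) / 19.1478
= -16.6 / 19.1478
= -0.87

-0.87


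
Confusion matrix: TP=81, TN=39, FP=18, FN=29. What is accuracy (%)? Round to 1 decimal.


Accuracy = (TP + TN) / (TP + TN + FP + FN) * 100
= (81 + 39) / (81 + 39 + 18 + 29)
= 120 / 167
= 0.7186
= 71.9%

71.9


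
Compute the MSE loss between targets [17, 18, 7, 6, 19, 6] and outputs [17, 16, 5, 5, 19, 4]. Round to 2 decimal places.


Differences: [0, 2, 2, 1, 0, 2]
Squared errors: [0, 4, 4, 1, 0, 4]
Sum of squared errors = 13
MSE = 13 / 6 = 2.17

2.17


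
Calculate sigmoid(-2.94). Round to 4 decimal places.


sigmoid(z) = 1 / (1 + exp(-z))
exp(-(-2.94)) = exp(2.94) = 18.9158
1 + 18.9158 = 19.9158
1 / 19.9158 = 0.0502

0.0502


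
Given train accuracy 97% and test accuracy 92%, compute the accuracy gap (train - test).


Gap = train_accuracy - test_accuracy
= 97 - 92
= 5%
This moderate gap may indicate mild overfitting.

5


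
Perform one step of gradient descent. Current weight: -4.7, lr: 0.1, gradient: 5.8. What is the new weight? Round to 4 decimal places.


w_new = w_old - lr * gradient
= -4.7 - 0.1 * 5.8
= -4.7 - (0.58)
= -5.2800

-5.2800


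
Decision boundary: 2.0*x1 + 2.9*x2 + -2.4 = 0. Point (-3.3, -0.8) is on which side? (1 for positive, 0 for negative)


Compute 2.0 * -3.3 + 2.9 * -0.8 + -2.4
= -6.6 + -2.32 + -2.4
= -11.32
Since -11.32 < 0, the point is on the negative side.

0


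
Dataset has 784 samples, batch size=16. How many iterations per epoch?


Iterations per epoch = dataset_size / batch_size
= 784 / 16
= 49

49


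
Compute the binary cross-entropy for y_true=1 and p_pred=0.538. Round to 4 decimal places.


For y=1: Loss = -log(p)
= -log(0.538)
= -(-0.6199)
= 0.6199

0.6199


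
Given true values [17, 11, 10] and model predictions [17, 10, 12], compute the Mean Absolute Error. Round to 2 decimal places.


Absolute errors: [0, 1, 2]
Sum of absolute errors = 3
MAE = 3 / 3 = 1.00

1.00


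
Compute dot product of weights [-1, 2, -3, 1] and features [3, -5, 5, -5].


Element-wise products:
-1 * 3 = -3
2 * -5 = -10
-3 * 5 = -15
1 * -5 = -5
Sum = -3 + -10 + -15 + -5
= -33

-33


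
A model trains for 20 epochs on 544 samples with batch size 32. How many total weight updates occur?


Iterations per epoch = 544 / 32 = 17
Total updates = iterations_per_epoch * epochs
= 17 * 20
= 340

340


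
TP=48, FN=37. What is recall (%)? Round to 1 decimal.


Recall = TP / (TP + FN) * 100
= 48 / (48 + 37)
= 48 / 85
= 0.5647
= 56.5%

56.5


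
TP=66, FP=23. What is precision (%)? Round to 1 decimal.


Precision = TP / (TP + FP) * 100
= 66 / (66 + 23)
= 66 / 89
= 0.7416
= 74.2%

74.2


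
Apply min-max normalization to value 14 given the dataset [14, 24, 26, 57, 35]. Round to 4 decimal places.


Min = 14, Max = 57
Range = 57 - 14 = 43
Scaled = (x - min) / (max - min)
= (14 - 14) / 43
= 0 / 43
= 0.0000

0.0000


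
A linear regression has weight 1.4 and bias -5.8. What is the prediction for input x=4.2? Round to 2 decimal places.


y = 1.4 * 4.2 + (-5.8)
= 5.88 + (-5.8)
= 0.08

0.08


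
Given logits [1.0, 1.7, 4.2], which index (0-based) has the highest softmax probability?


Softmax is a monotonic transformation, so it preserves the argmax.
We need to find the index of the maximum logit.
Index 0: 1.0
Index 1: 1.7
Index 2: 4.2
Maximum logit = 4.2 at index 2

2


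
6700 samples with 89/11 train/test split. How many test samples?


Train samples = 6700 * 89% = 5963
Test samples = 6700 - 5963
= 737

737


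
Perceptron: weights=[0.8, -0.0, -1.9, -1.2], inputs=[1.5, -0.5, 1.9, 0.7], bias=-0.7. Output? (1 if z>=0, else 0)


z = w . x + b
= 0.8*1.5 + -0.0*-0.5 + -1.9*1.9 + -1.2*0.7 + -0.7
= 1.2 + 0.0 + -3.61 + -0.84 + -0.7
= -3.25 + -0.7
= -3.95
Since z = -3.95 < 0, output = 0

0


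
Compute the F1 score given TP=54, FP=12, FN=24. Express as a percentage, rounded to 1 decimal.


Precision = TP / (TP + FP) = 54 / 66 = 0.8182
Recall = TP / (TP + FN) = 54 / 78 = 0.6923
F1 = 2 * P * R / (P + R)
= 2 * 0.8182 * 0.6923 / (0.8182 + 0.6923)
= 1.1329 / 1.5105
= 0.75
As percentage: 75.0%

75.0


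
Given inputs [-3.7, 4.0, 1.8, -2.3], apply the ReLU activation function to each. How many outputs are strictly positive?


ReLU(x) = max(0, x) for each element:
ReLU(-3.7) = 0
ReLU(4.0) = 4.0
ReLU(1.8) = 1.8
ReLU(-2.3) = 0
Active neurons (>0): 2

2


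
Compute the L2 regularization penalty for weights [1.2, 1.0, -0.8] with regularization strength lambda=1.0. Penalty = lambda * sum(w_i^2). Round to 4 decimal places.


Squaring each weight:
1.2^2 = 1.44
1.0^2 = 1.0
(-0.8)^2 = 0.64
Sum of squares = 3.08
Penalty = 1.0 * 3.08 = 3.0800

3.0800


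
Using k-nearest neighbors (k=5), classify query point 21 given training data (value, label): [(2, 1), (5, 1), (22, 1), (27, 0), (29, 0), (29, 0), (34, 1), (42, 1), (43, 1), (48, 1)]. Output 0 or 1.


Distances from query 21:
Point 22 (class 1): distance = 1
Point 27 (class 0): distance = 6
Point 29 (class 0): distance = 8
Point 29 (class 0): distance = 8
Point 34 (class 1): distance = 13
K=5 nearest neighbors: classes = [1, 0, 0, 0, 1]
Votes for class 1: 2 / 5
Majority vote => class 0

0


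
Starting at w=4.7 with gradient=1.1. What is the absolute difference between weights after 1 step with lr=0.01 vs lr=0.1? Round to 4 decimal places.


With lr=0.01: w_new = 4.7 - 0.01 * 1.1 = 4.689
With lr=0.1: w_new = 4.7 - 0.1 * 1.1 = 4.59
Absolute difference = |4.689 - 4.59|
= 0.0990

0.0990


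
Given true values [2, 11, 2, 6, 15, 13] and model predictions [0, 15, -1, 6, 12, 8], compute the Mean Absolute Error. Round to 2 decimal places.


Absolute errors: [2, 4, 3, 0, 3, 5]
Sum of absolute errors = 17
MAE = 17 / 6 = 2.83

2.83


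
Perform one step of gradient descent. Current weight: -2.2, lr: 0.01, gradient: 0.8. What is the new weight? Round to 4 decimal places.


w_new = w_old - lr * gradient
= -2.2 - 0.01 * 0.8
= -2.2 - (0.008)
= -2.2080

-2.2080


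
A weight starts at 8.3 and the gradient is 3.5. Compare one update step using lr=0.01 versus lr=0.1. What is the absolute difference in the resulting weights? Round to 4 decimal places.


With lr=0.01: w_new = 8.3 - 0.01 * 3.5 = 8.265
With lr=0.1: w_new = 8.3 - 0.1 * 3.5 = 7.95
Absolute difference = |8.265 - 7.95|
= 0.3150

0.3150


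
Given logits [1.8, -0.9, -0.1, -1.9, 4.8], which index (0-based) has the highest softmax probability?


Softmax is a monotonic transformation, so it preserves the argmax.
We need to find the index of the maximum logit.
Index 0: 1.8
Index 1: -0.9
Index 2: -0.1
Index 3: -1.9
Index 4: 4.8
Maximum logit = 4.8 at index 4

4


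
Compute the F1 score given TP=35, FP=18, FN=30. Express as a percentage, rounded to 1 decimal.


Precision = TP / (TP + FP) = 35 / 53 = 0.6604
Recall = TP / (TP + FN) = 35 / 65 = 0.5385
F1 = 2 * P * R / (P + R)
= 2 * 0.6604 * 0.5385 / (0.6604 + 0.5385)
= 0.7112 / 1.1988
= 0.5932
As percentage: 59.3%

59.3


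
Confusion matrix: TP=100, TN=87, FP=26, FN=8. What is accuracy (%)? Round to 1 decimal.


Accuracy = (TP + TN) / (TP + TN + FP + FN) * 100
= (100 + 87) / (100 + 87 + 26 + 8)
= 187 / 221
= 0.8462
= 84.6%

84.6


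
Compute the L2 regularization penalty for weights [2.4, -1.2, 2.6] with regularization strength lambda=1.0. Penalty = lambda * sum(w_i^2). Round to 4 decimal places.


Squaring each weight:
2.4^2 = 5.76
(-1.2)^2 = 1.44
2.6^2 = 6.76
Sum of squares = 13.96
Penalty = 1.0 * 13.96 = 13.9600

13.9600


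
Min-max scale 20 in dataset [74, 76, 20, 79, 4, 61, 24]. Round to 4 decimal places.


Min = 4, Max = 79
Range = 79 - 4 = 75
Scaled = (x - min) / (max - min)
= (20 - 4) / 75
= 16 / 75
= 0.2133

0.2133
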